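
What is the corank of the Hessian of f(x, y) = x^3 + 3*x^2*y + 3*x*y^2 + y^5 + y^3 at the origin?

2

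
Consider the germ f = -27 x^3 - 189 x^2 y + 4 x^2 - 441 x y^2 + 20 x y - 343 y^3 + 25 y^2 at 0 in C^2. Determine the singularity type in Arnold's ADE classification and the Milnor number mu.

Type A_{2}, Milnor number mu = 2.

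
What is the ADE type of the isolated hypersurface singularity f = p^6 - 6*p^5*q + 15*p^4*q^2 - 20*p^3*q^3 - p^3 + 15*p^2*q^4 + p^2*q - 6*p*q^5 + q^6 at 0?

The Hessian of f at 0 has rank 0. Corank 2; j^3 = -p^2*(p - q) has shape L^2 M (L != M), so D-series; mu = 7 gives D_7.

D7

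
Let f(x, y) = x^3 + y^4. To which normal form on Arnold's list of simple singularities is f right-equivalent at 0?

E_{6}

The Hessian of f at 0 is [[0, 0], [0, 0]] with rank 0, so corank 2. A Groebner basis of the Jacobian ideal J(f) in C{x,y} is {y^3, x^2}; counting standard monomials gives mu = 6. Corank 2; j^3 = x^3 is a perfect cube, so E-series; the 4-jet and mu = 6 give E_6.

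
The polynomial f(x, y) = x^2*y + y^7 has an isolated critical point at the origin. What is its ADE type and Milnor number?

The Hessian of f at 0 is [[0, 0], [0, 0]] with rank 0, so corank 2. A Groebner basis of the Jacobian ideal J(f) in C{x,y} is {x^2/7 + y^6, x^3, x*y}; counting standard monomials gives mu = 8. Corank 2; j^3 = x^2*y has shape L^2 M (L != M), so D-series; mu = 8 gives D_8.

Type D8, Milnor number mu = 8.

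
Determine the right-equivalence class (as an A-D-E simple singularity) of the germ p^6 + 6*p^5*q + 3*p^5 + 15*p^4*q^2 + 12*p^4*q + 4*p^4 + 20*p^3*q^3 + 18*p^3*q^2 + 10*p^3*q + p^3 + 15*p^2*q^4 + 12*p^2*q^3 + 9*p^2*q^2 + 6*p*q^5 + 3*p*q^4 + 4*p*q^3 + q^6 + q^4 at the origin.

The Hessian of f at 0 is [[0, 0], [0, 0]] with rank 0, so corank 2. A Groebner basis of the Jacobian ideal J(f) in C{p,q} is {p^3, p^2*q, p^2/2 + p*q^2, -3*p^2/2 + q^3}; counting standard monomials gives mu = 6. Corank 2; j^3 = p^3 is a perfect cube, so E-series; the 4-jet and mu = 6 give E_6.

E_{6}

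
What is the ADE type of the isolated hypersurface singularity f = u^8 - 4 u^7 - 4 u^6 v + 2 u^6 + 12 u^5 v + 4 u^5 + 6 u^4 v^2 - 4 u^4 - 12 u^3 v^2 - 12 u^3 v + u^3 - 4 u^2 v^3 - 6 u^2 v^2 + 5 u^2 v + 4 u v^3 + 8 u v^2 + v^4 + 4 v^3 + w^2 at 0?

D5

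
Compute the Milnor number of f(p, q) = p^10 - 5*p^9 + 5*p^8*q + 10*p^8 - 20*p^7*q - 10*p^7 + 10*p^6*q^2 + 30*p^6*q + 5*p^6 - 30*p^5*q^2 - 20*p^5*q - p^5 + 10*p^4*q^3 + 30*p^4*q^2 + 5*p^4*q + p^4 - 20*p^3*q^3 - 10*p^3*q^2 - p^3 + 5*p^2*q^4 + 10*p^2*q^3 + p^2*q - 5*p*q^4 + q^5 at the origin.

6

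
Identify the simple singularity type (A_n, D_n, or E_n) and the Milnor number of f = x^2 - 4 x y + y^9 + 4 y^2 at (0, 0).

The Hessian of f at 0 is [[2, -4], [-4, 8]] with rank 1, so corank 1. A Groebner basis of the Jacobian ideal J(f) in C{x,y} is {y^8, x - 2*y}; counting standard monomials gives mu = 8. Corank 1: A-series; mu = 8 gives A_8.

Type A8, Milnor number mu = 8.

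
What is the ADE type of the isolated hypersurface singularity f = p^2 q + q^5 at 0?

D_6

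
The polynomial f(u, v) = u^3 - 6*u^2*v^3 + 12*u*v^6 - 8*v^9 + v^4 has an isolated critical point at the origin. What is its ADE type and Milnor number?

Type E_{6}, Milnor number mu = 6.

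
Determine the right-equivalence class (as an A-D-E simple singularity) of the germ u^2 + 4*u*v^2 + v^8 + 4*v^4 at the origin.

The Hessian of f at 0 is [[2, 0], [0, 0]] with rank 1, so corank 1. A Groebner basis of the Jacobian ideal J(f) in C{u,v} is {u^4, u^3*v, u/2 + v^2}; counting standard monomials gives mu = 7. Corank 1: A-series; mu = 7 gives A_7.

A7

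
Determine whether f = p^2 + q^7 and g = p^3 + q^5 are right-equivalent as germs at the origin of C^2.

The Hessian of f at 0 has rank 1. Corank 1: A-series; mu = 6 gives A_6. The Hessian of g at 0 has rank 0. Corank 2; j^3 = p^3 is a perfect cube, so E-series; the 5-jet and mu = 8 give E_8. f is A_6 but g is E_8, hence not right-equivalent.

No.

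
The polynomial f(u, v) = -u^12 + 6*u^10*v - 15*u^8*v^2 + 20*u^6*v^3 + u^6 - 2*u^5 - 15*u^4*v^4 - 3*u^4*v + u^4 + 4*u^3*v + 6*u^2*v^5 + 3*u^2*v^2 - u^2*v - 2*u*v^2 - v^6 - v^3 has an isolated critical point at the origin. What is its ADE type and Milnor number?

The Hessian of f at 0 has rank 0. Corank 2; j^3 = -v*(u + v)^2 has shape L^2 M (L != M), so D-series; mu = 7 gives D_7.

Type D7, Milnor number mu = 7.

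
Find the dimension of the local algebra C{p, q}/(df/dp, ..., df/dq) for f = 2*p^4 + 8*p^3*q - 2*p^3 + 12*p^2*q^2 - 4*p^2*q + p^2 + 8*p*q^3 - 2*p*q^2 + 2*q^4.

The Hessian of f at 0 has rank 1. Corank 1: A-series; mu = 3 gives A_3.

3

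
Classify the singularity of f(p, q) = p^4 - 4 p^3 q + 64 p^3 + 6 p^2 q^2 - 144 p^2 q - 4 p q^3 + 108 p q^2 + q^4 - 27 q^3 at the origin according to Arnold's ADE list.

E_{6}

The Hessian of f at 0 is [[0, 0], [0, 0]] with rank 0, so corank 2. A Groebner basis of the Jacobian ideal J(f) in C{p,q} is {q^4, p*q^2 - 5*q^3/6, p^2 - 3*p*q/2 + 9*q^2/16}; counting standard monomials gives mu = 6. Corank 2; j^3 = (4*p - 3*q)^3 is a perfect cube, so E-series; the 4-jet and mu = 6 give E_6.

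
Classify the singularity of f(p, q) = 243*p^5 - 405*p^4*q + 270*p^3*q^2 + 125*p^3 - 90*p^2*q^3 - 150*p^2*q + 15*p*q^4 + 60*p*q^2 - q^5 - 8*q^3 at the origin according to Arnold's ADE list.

E_8

The Hessian of f at 0 is [[0, 0], [0, 0]] with rank 0, so corank 2. A Groebner basis of the Jacobian ideal J(f) in C{p,q} is {q^5, p*q^3 - 23*q^4/60, p^2 - 4*p*q/5 + 4*q^2/25}; counting standard monomials gives mu = 8. Corank 2; j^3 = (5*p - 2*q)^3 is a perfect cube, so E-series; the 5-jet and mu = 8 give E_8.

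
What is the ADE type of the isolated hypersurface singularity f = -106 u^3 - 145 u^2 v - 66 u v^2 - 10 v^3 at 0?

The Hessian of f at 0 has rank 0. Corank 2; j^3 = -(2*u + v)*(53*u^2 + 46*u*v + 10*v^2) splits into three distinct lines over C (the quadratic factor has nonzero discriminant), so D_4.

D_4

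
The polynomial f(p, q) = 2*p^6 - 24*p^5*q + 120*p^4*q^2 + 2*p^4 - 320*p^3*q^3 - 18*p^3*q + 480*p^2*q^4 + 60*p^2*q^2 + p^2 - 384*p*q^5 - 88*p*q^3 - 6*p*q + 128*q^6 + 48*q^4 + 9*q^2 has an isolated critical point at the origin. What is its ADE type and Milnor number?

The Hessian of f at 0 has rank 1. Corank 1: A-series; mu = 5 gives A_5.

Type A_5, Milnor number mu = 5.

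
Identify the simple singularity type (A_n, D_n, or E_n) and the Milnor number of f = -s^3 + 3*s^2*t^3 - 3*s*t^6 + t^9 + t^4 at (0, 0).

The Hessian of f at 0 has rank 0. Corank 2; j^3 = -s^3 is a perfect cube, so E-series; the 4-jet and mu = 6 give E_6.

Type E_{6}, Milnor number mu = 6.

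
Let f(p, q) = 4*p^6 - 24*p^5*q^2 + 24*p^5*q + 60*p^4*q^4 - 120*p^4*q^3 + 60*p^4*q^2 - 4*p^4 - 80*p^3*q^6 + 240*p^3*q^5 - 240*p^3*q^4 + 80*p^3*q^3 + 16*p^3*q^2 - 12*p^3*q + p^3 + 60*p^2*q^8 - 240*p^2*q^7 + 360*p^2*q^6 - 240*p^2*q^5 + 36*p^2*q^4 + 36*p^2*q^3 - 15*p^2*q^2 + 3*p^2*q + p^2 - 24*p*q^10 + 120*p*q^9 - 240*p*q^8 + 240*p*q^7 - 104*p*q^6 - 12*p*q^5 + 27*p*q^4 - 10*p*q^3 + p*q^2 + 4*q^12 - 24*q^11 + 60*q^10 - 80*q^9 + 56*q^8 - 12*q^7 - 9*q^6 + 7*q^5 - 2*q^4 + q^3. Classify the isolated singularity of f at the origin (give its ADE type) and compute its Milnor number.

Type A_{2}, Milnor number mu = 2.

The Hessian of f at 0 has rank 1. Corank 1: A-series; mu = 2 gives A_2.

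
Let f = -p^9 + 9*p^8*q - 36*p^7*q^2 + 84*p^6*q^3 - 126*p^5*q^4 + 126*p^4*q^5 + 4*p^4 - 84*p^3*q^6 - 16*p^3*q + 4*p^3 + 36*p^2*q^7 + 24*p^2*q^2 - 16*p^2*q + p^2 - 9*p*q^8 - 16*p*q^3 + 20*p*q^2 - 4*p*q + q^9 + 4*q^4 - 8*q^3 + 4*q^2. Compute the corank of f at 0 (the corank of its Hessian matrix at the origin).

Hessian at 0 has rank 1.

1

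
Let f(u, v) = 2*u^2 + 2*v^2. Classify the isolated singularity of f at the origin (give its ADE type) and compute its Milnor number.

The Hessian of f at 0 has rank 2. Corank 0: nondegenerate Morse point, so A_1.

Type A_1, Milnor number mu = 1.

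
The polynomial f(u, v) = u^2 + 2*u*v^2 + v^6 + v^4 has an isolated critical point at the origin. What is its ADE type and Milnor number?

Type A5, Milnor number mu = 5.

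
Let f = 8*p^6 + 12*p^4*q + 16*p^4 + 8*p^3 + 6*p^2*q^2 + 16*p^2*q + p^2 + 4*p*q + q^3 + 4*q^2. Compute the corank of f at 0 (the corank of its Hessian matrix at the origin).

1

The Hessian at 0 is [[2, 4], [4, 8]] of rank 1; hence corank 1.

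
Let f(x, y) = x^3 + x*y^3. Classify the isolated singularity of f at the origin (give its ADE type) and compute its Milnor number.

The Hessian of f at 0 is [[0, 0], [0, 0]] with rank 0, so corank 2. A Groebner basis of the Jacobian ideal J(f) in C{x,y} is {x^3, x*y^2, 3*x^2 + y^3}; counting standard monomials gives mu = 7. Corank 2; j^3 = x^3 is a perfect cube, so E-series; the 4-jet and mu = 7 give E_7.

Type E_{7}, Milnor number mu = 7.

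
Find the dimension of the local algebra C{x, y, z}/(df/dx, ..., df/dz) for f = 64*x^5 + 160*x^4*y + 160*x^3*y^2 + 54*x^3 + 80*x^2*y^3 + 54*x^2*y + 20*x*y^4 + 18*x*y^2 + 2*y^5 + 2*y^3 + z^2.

8

The Hessian of f at 0 has rank 1. Corank 2; j^3 = 2*(3*x + y)^3 is a perfect cube, so E-series; the 5-jet and mu = 8 give E_8.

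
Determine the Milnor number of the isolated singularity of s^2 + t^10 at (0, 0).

The Hessian of f at 0 has rank 1. Corank 1: A-series; mu = 9 gives A_9.

9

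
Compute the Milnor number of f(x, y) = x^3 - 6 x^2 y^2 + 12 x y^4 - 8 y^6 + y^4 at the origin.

6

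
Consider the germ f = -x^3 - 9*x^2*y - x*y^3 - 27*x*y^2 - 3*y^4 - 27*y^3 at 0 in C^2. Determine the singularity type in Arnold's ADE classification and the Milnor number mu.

Type E7, Milnor number mu = 7.

The Hessian of f at 0 has rank 0. Corank 2; j^3 = -(x + 3*y)^3 is a perfect cube, so E-series; the 4-jet and mu = 7 give E_7.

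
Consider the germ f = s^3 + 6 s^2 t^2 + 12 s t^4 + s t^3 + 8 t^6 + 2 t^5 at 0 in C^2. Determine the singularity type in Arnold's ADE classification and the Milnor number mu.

Type E_7, Milnor number mu = 7.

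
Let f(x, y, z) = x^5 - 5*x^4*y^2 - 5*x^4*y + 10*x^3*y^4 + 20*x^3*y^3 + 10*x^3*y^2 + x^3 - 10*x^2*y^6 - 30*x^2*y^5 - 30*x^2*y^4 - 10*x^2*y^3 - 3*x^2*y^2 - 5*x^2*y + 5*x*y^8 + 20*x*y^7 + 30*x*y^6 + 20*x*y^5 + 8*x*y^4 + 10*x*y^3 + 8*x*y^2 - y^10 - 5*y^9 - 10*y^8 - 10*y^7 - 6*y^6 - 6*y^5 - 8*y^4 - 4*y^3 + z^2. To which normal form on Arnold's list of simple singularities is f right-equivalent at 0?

The Hessian of f at 0 has rank 1. Corank 2; j^3 = (x - 2*y)^2*(x - y) has shape L^2 M (L != M), so D-series; mu = 6 gives D_6.

D6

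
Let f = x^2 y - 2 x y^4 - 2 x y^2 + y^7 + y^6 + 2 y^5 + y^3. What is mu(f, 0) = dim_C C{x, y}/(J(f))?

7

The Hessian of f at 0 has rank 0. Corank 2; j^3 = y*(x - y)^2 has shape L^2 M (L != M), so D-series; mu = 7 gives D_7.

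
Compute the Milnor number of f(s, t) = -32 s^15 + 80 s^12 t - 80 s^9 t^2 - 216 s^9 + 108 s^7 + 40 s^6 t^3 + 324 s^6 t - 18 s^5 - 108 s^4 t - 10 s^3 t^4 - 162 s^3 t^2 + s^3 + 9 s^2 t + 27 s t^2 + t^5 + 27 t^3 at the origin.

8

The Hessian of f at 0 is [[0, 0], [0, 0]] with rank 0, so corank 2. A Groebner basis of the Jacobian ideal J(f) in C{s,t} is {s^2/324 + s*t^3 + s*t/54 + t^2/36, t^4, s^3 - 27*s*t^2 - 54*t^3, s^2*t + 6*s*t^2 + 9*t^3}; counting standard monomials gives mu = 8. Corank 2; j^3 = (s + 3*t)^3 is a perfect cube, so E-series; the 5-jet and mu = 8 give E_8.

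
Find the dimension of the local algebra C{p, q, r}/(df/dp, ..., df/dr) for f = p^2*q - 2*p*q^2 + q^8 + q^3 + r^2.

9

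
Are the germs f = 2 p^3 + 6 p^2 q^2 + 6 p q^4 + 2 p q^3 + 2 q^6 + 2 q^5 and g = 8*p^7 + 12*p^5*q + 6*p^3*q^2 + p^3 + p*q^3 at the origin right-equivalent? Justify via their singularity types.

The Hessian of f at 0 has rank 0. Corank 2; j^3 = 2*p^3 is a perfect cube, so E-series; the 4-jet and mu = 7 give E_7. The Hessian of g at 0 has rank 0. Corank 2; j^3 = p^3 is a perfect cube, so E-series; the 4-jet and mu = 7 give E_7. Both have type E_7, hence right-equivalent.

Yes.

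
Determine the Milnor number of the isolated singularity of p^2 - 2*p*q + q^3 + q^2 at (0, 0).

The Hessian of f at 0 has rank 1. Corank 1: A-series; mu = 2 gives A_2.

2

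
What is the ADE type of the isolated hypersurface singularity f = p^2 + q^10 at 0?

The Hessian of f at 0 is [[2, 0], [0, 0]] with rank 1, so corank 1. A Groebner basis of the Jacobian ideal J(f) in C{p,q} is {q^9, p}; counting standard monomials gives mu = 9. Corank 1: A-series; mu = 9 gives A_9.

A_9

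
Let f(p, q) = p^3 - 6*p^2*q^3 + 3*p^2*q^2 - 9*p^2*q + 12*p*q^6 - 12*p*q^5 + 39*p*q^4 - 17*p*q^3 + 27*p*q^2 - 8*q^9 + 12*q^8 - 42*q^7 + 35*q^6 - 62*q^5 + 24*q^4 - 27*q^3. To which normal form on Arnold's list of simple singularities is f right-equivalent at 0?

The Hessian of f at 0 has rank 0. Corank 2; j^3 = (p - 3*q)^3 is a perfect cube, so E-series; the 4-jet and mu = 7 give E_7.

E_{7}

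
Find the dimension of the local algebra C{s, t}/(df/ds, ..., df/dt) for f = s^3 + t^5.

8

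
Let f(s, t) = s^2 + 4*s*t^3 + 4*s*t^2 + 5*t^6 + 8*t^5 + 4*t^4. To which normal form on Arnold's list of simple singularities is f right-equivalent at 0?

A_5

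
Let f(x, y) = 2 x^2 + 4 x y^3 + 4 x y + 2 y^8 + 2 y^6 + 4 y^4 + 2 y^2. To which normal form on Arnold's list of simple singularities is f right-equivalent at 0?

A7

The Hessian of f at 0 has rank 1. Corank 1: A-series; mu = 7 gives A_7.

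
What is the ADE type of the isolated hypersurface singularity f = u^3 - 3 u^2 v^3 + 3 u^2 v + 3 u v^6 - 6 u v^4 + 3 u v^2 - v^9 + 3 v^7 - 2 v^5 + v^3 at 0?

E_8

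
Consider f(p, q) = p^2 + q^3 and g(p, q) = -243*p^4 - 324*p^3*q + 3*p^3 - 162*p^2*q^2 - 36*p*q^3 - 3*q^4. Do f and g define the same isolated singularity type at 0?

No.

The Hessian of f at 0 is [[2, 0], [0, 0]] with rank 1, so corank 1. A Groebner basis of the Jacobian ideal J(f) in C{p,q} is {q^2, p}; counting standard monomials gives mu = 2. Corank 1: A-series; mu = 2 gives A_2. The Hessian of g at 0 is [[0, 0], [0, 0]] with rank 0, so corank 2. A Groebner basis of the Jacobian ideal J(g) in C{p,q} is {q^4, p*q^2 + q^3/9, p^2}; counting standard monomials gives mu = 6. Corank 2; j^3 = 3*p^3 is a perfect cube, so E-series; the 4-jet and mu = 6 give E_6. f is A_2 but g is E_6, hence not right-equivalent.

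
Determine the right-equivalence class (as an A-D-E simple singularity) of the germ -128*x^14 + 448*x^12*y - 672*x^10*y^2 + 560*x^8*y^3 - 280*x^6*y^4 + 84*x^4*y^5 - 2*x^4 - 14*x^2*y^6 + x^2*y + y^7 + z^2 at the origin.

D8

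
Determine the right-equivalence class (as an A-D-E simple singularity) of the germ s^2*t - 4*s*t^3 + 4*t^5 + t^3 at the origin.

D_{4}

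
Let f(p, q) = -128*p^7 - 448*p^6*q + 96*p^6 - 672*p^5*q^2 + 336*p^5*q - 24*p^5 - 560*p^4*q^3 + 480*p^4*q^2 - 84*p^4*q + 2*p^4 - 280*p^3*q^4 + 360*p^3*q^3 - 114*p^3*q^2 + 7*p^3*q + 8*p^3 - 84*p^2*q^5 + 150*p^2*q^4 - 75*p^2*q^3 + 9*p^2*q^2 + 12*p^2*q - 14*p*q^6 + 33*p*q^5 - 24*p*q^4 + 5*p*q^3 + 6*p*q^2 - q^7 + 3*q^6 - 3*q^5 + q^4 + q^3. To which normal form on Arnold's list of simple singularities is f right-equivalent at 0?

E7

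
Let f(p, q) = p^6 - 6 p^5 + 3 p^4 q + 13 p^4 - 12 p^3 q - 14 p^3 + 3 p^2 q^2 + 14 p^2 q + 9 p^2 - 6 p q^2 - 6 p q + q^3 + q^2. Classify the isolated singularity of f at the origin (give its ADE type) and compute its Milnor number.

Type A_2, Milnor number mu = 2.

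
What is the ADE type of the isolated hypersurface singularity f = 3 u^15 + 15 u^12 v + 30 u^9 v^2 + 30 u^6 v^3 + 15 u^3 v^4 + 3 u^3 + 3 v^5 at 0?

E_8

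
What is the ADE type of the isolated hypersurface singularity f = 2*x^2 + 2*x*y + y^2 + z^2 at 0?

A1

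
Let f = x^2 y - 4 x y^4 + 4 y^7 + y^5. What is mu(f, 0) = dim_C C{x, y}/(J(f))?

6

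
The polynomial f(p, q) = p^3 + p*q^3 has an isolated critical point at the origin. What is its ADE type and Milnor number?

The Hessian of f at 0 has rank 0. Corank 2; j^3 = p^3 is a perfect cube, so E-series; the 4-jet and mu = 7 give E_7.

Type E_7, Milnor number mu = 7.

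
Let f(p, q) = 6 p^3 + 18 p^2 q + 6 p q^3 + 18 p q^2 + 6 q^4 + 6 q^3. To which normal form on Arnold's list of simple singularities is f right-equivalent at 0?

The Hessian of f at 0 has rank 0. Corank 2; j^3 = 6*(p + q)^3 is a perfect cube, so E-series; the 4-jet and mu = 7 give E_7.

E7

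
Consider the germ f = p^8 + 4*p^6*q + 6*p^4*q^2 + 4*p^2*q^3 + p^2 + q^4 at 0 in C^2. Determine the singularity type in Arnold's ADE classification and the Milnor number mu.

The Hessian of f at 0 has rank 1. Corank 1: A-series; mu = 3 gives A_3.

Type A_3, Milnor number mu = 3.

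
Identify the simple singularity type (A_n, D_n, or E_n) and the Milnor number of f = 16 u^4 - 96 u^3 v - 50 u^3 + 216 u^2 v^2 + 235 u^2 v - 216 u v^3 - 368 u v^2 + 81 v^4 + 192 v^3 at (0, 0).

Type D_5, Milnor number mu = 5.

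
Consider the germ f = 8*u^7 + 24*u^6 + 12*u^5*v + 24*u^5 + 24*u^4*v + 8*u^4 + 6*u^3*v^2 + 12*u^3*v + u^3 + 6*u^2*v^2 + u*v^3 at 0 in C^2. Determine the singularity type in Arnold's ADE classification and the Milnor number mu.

Type E_{7}, Milnor number mu = 7.

The Hessian of f at 0 has rank 0. Corank 2; j^3 = u^3 is a perfect cube, so E-series; the 4-jet and mu = 7 give E_7.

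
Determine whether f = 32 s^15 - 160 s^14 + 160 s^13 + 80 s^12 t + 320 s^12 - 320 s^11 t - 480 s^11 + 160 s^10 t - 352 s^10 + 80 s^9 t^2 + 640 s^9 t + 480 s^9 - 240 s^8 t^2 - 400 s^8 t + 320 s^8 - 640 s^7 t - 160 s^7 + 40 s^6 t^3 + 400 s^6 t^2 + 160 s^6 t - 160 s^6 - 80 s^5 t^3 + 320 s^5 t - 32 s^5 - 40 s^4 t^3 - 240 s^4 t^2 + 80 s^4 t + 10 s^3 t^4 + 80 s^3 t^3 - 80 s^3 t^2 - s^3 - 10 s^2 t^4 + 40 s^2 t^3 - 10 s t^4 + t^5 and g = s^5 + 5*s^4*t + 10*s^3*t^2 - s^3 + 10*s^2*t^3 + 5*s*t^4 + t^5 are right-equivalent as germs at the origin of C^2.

The Hessian of f at 0 has rank 0. Corank 2; j^3 = -s^3 is a perfect cube, so E-series; the 5-jet and mu = 8 give E_8. The Hessian of g at 0 has rank 0. Corank 2; j^3 = -s^3 is a perfect cube, so E-series; the 5-jet and mu = 8 give E_8. Both have type E_8, hence right-equivalent.

Yes.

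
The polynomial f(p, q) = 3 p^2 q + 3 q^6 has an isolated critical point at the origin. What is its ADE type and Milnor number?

Type D_{7}, Milnor number mu = 7.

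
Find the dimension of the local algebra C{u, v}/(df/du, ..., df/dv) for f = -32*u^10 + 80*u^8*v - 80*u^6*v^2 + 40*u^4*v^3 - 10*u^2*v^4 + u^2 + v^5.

4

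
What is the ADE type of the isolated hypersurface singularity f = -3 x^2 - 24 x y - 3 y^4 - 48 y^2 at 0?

A_3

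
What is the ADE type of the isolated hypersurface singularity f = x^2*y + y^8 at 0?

The Hessian of f at 0 has rank 0. Corank 2; j^3 = x^2*y has shape L^2 M (L != M), so D-series; mu = 9 gives D_9.

D_{9}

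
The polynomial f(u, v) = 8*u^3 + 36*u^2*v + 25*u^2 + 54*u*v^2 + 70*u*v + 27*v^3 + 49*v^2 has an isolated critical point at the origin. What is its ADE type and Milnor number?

The Hessian of f at 0 has rank 1. Corank 1: A-series; mu = 2 gives A_2.

Type A_{2}, Milnor number mu = 2.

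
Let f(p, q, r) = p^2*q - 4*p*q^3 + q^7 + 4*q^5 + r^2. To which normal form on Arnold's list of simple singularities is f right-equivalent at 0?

D8

The Hessian of f at 0 is [[0, 0, 0], [0, 0, 0], [0, 0, 2]] with rank 1, so corank 2. A Groebner basis of the Jacobian ideal J(f) in C{p,q,r} is {p^2*q^2 + 4*p^2/7 - 8*p*q^2/7, p^3 + 8*p^2/7 - 16*p*q^2/7, -p*q/2 + q^3, r}; counting standard monomials gives mu = 8. Corank 2; j^3 = p^2*q has shape L^2 M (L != M), so D-series; mu = 8 gives D_8.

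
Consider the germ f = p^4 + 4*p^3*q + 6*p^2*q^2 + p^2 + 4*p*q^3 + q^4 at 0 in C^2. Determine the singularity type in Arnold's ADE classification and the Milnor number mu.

Type A3, Milnor number mu = 3.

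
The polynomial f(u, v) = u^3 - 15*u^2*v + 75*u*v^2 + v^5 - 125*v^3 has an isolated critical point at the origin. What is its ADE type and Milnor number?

Type E_8, Milnor number mu = 8.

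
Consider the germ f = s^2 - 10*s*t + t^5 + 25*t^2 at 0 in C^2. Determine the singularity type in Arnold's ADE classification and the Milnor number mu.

Type A4, Milnor number mu = 4.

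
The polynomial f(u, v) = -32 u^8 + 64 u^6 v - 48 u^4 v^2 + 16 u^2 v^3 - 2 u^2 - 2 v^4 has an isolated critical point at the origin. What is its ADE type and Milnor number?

Type A3, Milnor number mu = 3.

The Hessian of f at 0 has rank 1. Corank 1: A-series; mu = 3 gives A_3.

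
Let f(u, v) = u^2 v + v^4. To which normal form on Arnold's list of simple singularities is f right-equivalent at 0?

D5

The Hessian of f at 0 is [[0, 0], [0, 0]] with rank 0, so corank 2. A Groebner basis of the Jacobian ideal J(f) in C{u,v} is {u^3, u^2/4 + v^3, u*v}; counting standard monomials gives mu = 5. Corank 2; j^3 = u^2*v has shape L^2 M (L != M), so D-series; mu = 5 gives D_5.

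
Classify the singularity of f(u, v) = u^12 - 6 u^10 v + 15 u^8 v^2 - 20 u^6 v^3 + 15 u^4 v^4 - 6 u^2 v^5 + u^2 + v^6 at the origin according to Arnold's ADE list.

The Hessian of f at 0 is [[2, 0], [0, 0]] with rank 1, so corank 1. A Groebner basis of the Jacobian ideal J(f) in C{u,v} is {v^5, u}; counting standard monomials gives mu = 5. Corank 1: A-series; mu = 5 gives A_5.

A_{5}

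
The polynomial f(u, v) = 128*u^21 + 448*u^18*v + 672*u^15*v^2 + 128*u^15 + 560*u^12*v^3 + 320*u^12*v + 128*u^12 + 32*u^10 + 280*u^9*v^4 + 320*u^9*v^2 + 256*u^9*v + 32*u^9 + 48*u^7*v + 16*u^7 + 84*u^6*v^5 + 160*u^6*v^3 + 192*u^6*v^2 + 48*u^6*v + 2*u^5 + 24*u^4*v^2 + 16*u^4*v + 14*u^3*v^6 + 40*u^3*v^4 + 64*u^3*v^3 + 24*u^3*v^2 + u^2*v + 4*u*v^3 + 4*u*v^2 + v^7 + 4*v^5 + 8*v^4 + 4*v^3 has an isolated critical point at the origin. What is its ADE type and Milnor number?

Type D_{8}, Milnor number mu = 8.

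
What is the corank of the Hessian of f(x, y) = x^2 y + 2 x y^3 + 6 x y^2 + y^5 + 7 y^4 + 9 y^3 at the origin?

2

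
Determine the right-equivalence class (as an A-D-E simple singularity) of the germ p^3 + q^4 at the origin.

E_{6}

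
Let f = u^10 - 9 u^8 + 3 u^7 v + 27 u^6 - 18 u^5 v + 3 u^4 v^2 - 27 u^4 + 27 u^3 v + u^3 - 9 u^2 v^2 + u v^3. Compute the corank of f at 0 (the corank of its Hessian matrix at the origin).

Hessian at 0 has rank 0.

2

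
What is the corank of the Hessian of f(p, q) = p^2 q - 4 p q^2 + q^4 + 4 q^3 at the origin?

2

Hessian at 0 has rank 0.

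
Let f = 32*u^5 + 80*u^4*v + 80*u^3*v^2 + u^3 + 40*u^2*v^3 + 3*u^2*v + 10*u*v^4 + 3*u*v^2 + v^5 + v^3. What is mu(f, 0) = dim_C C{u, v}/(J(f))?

8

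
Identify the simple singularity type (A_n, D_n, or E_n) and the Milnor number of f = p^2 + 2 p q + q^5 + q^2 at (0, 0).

Type A_{4}, Milnor number mu = 4.

The Hessian of f at 0 is [[2, 2], [2, 2]] with rank 1, so corank 1. A Groebner basis of the Jacobian ideal J(f) in C{p,q} is {q^4, p + q}; counting standard monomials gives mu = 4. Corank 1: A-series; mu = 4 gives A_4.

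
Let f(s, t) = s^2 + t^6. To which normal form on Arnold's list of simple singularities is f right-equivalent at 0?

The Hessian of f at 0 has rank 1. Corank 1: A-series; mu = 5 gives A_5.

A_{5}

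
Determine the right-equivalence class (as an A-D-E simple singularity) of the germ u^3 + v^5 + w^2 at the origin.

E8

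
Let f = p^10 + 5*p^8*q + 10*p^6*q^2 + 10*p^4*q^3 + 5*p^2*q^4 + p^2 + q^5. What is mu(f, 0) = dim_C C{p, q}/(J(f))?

The Hessian of f at 0 has rank 1. Corank 1: A-series; mu = 4 gives A_4.

4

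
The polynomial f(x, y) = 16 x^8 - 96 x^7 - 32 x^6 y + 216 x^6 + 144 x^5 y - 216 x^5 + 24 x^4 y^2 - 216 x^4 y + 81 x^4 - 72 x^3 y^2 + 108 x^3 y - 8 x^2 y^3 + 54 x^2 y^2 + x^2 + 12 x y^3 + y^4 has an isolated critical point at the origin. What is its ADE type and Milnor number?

The Hessian of f at 0 has rank 1. Corank 1: A-series; mu = 3 gives A_3.

Type A_{3}, Milnor number mu = 3.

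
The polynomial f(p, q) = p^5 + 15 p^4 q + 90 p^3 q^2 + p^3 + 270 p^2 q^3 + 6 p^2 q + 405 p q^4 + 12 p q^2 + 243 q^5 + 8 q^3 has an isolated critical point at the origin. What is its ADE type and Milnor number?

The Hessian of f at 0 has rank 0. Corank 2; j^3 = (p + 2*q)^3 is a perfect cube, so E-series; the 5-jet and mu = 8 give E_8.

Type E8, Milnor number mu = 8.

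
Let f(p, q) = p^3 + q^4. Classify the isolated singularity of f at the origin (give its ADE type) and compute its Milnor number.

Type E_{6}, Milnor number mu = 6.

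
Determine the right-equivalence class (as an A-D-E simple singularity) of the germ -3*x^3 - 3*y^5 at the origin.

E_8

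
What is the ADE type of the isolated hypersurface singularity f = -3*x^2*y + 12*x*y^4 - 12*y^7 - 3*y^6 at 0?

D_{7}

The Hessian of f at 0 has rank 0. Corank 2; j^3 = -3*x^2*y has shape L^2 M (L != M), so D-series; mu = 7 gives D_7.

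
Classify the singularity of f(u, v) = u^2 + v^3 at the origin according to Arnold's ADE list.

A_2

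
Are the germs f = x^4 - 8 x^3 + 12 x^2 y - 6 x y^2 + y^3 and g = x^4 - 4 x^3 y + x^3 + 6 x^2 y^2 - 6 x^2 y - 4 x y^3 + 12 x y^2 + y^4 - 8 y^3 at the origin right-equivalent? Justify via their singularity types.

The Hessian of f at 0 has rank 0. Corank 2; j^3 = -(2*x - y)^3 is a perfect cube, so E-series; the 4-jet and mu = 6 give E_6. The Hessian of g at 0 has rank 0. Corank 2; j^3 = (x - 2*y)^3 is a perfect cube, so E-series; the 4-jet and mu = 6 give E_6. Both have type E_6, hence right-equivalent.

Yes.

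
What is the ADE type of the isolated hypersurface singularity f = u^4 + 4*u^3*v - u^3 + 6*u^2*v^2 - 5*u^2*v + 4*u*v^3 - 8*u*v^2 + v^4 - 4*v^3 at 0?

D_{5}

The Hessian of f at 0 has rank 0. Corank 2; j^3 = -(u + v)*(u + 2*v)^2 has shape L^2 M (L != M), so D-series; mu = 5 gives D_5.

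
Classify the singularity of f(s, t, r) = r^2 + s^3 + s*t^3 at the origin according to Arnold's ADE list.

E_7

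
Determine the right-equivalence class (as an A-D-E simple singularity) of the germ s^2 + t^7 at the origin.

A_6

The Hessian of f at 0 has rank 1. Corank 1: A-series; mu = 6 gives A_6.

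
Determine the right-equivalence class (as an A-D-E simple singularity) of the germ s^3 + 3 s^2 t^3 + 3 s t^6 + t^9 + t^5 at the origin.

The Hessian of f at 0 has rank 0. Corank 2; j^3 = s^3 is a perfect cube, so E-series; the 5-jet and mu = 8 give E_8.

E_{8}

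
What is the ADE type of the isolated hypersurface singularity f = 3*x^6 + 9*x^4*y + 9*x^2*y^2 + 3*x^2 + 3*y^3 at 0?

The Hessian of f at 0 is [[6, 0], [0, 0]] with rank 1, so corank 1. A Groebner basis of the Jacobian ideal J(f) in C{x,y} is {y^2, x}; counting standard monomials gives mu = 2. Corank 1: A-series; mu = 2 gives A_2.

A_2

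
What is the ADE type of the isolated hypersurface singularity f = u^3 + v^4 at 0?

E_6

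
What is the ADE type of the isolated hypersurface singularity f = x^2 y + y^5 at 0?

D_{6}

The Hessian of f at 0 is [[0, 0], [0, 0]] with rank 0, so corank 2. A Groebner basis of the Jacobian ideal J(f) in C{x,y} is {x^2/5 + y^4, x^3, x*y}; counting standard monomials gives mu = 6. Corank 2; j^3 = x^2*y has shape L^2 M (L != M), so D-series; mu = 6 gives D_6.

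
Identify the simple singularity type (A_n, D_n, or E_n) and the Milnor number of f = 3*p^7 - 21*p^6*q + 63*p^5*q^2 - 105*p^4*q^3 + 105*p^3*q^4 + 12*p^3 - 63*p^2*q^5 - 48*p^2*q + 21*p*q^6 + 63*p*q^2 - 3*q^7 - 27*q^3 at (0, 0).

Type D_8, Milnor number mu = 8.

The Hessian of f at 0 is [[0, 0], [0, 0]] with rank 0, so corank 2. A Groebner basis of the Jacobian ideal J(f) in C{p,q} is {-128*p*q/7 + q^6 + 192*q^2/7, p*q^2 - 3*q^3/2, p^2 - 5*p*q/2 + 3*q^2/2}; counting standard monomials gives mu = 8. Corank 2; j^3 = 3*(p - q)*(2*p - 3*q)^2 has shape L^2 M (L != M), so D-series; mu = 8 gives D_8.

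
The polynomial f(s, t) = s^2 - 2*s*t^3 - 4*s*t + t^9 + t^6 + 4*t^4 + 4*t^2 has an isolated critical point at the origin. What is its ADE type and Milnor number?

Type A_8, Milnor number mu = 8.

The Hessian of f at 0 has rank 1. Corank 1: A-series; mu = 8 gives A_8.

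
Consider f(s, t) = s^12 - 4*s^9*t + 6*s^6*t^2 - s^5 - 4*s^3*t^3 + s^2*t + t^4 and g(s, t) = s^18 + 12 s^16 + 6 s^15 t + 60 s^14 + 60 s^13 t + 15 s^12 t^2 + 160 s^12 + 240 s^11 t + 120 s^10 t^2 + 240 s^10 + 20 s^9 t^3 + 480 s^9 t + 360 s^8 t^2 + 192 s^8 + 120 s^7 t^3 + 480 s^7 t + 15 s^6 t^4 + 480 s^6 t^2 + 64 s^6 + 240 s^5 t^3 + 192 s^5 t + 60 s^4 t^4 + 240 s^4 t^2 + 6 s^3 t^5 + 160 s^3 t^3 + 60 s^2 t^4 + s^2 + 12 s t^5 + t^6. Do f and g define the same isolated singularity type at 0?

The Hessian of f at 0 is [[0, 0], [0, 0]] with rank 0, so corank 2. A Groebner basis of the Jacobian ideal J(f) in C{s,t} is {s^3, s^2/4 + t^3, s*t}; counting standard monomials gives mu = 5. Corank 2; j^3 = s^2*t has shape L^2 M (L != M), so D-series; mu = 5 gives D_5. The Hessian of g at 0 is [[2, 0], [0, 0]] with rank 1, so corank 1. A Groebner basis of the Jacobian ideal J(g) in C{s,t} is {t^5, s}; counting standard monomials gives mu = 5. Corank 1: A-series; mu = 5 gives A_5. f is D_5 but g is A_5, hence not right-equivalent.

No.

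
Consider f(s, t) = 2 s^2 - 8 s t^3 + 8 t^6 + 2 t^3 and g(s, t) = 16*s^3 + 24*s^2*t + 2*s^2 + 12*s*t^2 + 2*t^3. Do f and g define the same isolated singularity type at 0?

The Hessian of f at 0 is [[4, 0], [0, 0]] with rank 1, so corank 1. A Groebner basis of the Jacobian ideal J(f) in C{s,t} is {t^2, s}; counting standard monomials gives mu = 2. Corank 1: A-series; mu = 2 gives A_2. The Hessian of g at 0 is [[4, 0], [0, 0]] with rank 1, so corank 1. A Groebner basis of the Jacobian ideal J(g) in C{s,t} is {t^2, s}; counting standard monomials gives mu = 2. Corank 1: A-series; mu = 2 gives A_2. Both have type A_2, hence right-equivalent.

Yes.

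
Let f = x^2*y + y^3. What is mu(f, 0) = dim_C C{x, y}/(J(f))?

4

The Hessian of f at 0 is [[0, 0], [0, 0]] with rank 0, so corank 2. A Groebner basis of the Jacobian ideal J(f) in C{x,y} is {y^3, x^2 + 3*y^2, x*y}; counting standard monomials gives mu = 4. Corank 2; j^3 = y*(x^2 + y^2) splits into three distinct lines over C (the quadratic factor has nonzero discriminant), so D_4.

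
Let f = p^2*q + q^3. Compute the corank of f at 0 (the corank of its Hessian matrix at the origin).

2

Hessian at 0 has rank 0.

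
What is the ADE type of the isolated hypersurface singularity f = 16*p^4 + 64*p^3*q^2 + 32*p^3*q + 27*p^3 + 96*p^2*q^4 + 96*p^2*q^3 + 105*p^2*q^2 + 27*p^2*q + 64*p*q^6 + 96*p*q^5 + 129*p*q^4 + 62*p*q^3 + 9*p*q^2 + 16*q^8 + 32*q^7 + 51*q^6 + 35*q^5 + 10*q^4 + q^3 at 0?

E_6

The Hessian of f at 0 has rank 0. Corank 2; j^3 = (3*p + q)^3 is a perfect cube, so E-series; the 4-jet and mu = 6 give E_6.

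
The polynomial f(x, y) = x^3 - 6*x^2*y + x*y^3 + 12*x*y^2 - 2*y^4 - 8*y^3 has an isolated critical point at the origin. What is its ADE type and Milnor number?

The Hessian of f at 0 is [[0, 0], [0, 0]] with rank 0, so corank 2. A Groebner basis of the Jacobian ideal J(f) in C{x,y} is {x^3 - 6*x^2*y - 48*x^2 + 192*x*y - 192*y^2, 6*x^2 + x*y^2 - 24*x*y + 24*y^2, 3*x^2 - 12*x*y + y^3 + 12*y^2}; counting standard monomials gives mu = 7. Corank 2; j^3 = (x - 2*y)^3 is a perfect cube, so E-series; the 4-jet and mu = 7 give E_7.

Type E_{7}, Milnor number mu = 7.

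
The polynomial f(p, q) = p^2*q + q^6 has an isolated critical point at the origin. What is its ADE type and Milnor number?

The Hessian of f at 0 has rank 0. Corank 2; j^3 = p^2*q has shape L^2 M (L != M), so D-series; mu = 7 gives D_7.

Type D_7, Milnor number mu = 7.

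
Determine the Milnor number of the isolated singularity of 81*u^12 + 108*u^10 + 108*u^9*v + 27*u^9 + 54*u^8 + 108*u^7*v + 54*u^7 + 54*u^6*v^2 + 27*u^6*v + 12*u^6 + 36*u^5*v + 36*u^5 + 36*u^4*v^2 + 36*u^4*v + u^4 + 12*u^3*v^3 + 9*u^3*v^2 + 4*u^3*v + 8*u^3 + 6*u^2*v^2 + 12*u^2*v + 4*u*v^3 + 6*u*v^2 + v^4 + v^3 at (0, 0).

The Hessian of f at 0 has rank 0. Corank 2; j^3 = (2*u + v)^3 is a perfect cube, so E-series; the 4-jet and mu = 6 give E_6.

6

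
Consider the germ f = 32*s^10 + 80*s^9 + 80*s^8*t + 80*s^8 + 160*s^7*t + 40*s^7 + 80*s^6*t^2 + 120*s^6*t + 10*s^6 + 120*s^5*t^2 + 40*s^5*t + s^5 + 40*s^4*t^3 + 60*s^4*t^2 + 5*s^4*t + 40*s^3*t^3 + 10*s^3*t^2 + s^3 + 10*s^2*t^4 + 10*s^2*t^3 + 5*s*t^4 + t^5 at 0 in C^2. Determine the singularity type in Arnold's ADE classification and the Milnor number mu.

Type E_{8}, Milnor number mu = 8.

The Hessian of f at 0 has rank 0. Corank 2; j^3 = s^3 is a perfect cube, so E-series; the 5-jet and mu = 8 give E_8.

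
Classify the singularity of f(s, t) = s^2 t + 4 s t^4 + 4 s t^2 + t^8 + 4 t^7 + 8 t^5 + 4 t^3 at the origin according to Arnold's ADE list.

The Hessian of f at 0 has rank 0. Corank 2; j^3 = t*(s + 2*t)^2 has shape L^2 M (L != M), so D-series; mu = 9 gives D_9.

D9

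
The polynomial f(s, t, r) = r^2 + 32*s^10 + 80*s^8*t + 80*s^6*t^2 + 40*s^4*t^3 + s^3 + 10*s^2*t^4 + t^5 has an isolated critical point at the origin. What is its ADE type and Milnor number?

Type E_8, Milnor number mu = 8.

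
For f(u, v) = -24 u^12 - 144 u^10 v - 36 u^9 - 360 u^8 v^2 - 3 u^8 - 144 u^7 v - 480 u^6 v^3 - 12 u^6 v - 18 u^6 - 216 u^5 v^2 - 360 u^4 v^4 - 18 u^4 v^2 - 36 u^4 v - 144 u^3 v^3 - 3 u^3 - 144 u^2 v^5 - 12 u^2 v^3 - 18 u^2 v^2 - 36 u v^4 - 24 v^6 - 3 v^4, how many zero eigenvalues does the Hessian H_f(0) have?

2

The Hessian at 0 is [[0, 0], [0, 0]] of rank 0; hence corank 2.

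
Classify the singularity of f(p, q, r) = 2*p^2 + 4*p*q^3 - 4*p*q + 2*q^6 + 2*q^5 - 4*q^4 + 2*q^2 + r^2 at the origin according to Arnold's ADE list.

A4

The Hessian of f at 0 is [[4, -4, 0], [-4, 4, 0], [0, 0, 2]] with rank 2, so corank 1. A Groebner basis of the Jacobian ideal J(f) in C{p,q,r} is {p + q^3 - q, p^2 - q^2, p*q - q^2, r}; counting standard monomials gives mu = 4. Corank 1: A-series; mu = 4 gives A_4.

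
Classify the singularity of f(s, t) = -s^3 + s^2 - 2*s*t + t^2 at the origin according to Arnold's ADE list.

A_2

The Hessian of f at 0 is [[2, -2], [-2, 2]] with rank 1, so corank 1. A Groebner basis of the Jacobian ideal J(f) in C{s,t} is {t^2, s - t}; counting standard monomials gives mu = 2. Corank 1: A-series; mu = 2 gives A_2.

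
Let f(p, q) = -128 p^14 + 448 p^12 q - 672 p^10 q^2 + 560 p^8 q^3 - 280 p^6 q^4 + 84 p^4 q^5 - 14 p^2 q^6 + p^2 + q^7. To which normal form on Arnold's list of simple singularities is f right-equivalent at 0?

A_{6}

The Hessian of f at 0 is [[2, 0], [0, 0]] with rank 1, so corank 1. A Groebner basis of the Jacobian ideal J(f) in C{p,q} is {q^6, p}; counting standard monomials gives mu = 6. Corank 1: A-series; mu = 6 gives A_6.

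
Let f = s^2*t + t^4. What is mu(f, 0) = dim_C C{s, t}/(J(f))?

5

The Hessian of f at 0 has rank 0. Corank 2; j^3 = s^2*t has shape L^2 M (L != M), so D-series; mu = 5 gives D_5.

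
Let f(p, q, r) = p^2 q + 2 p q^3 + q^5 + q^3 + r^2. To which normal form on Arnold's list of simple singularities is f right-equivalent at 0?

D4

The Hessian of f at 0 is [[0, 0, 0], [0, 0, 0], [0, 0, 2]] with rank 1, so corank 2. A Groebner basis of the Jacobian ideal J(f) in C{p,q,r} is {q^3, p^2 + 3*q^2, p*q, r}; counting standard monomials gives mu = 4. Corank 2; j^3 = q*(p^2 + q^2) splits into three distinct lines over C (the quadratic factor has nonzero discriminant), so D_4.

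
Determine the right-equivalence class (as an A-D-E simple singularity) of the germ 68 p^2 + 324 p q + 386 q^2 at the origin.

A_1

The Hessian of f at 0 has rank 2. Corank 0: nondegenerate Morse point, so A_1.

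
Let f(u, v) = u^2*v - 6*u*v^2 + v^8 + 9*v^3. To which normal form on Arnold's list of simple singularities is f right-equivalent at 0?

The Hessian of f at 0 has rank 0. Corank 2; j^3 = v*(u - 3*v)^2 has shape L^2 M (L != M), so D-series; mu = 9 gives D_9.

D9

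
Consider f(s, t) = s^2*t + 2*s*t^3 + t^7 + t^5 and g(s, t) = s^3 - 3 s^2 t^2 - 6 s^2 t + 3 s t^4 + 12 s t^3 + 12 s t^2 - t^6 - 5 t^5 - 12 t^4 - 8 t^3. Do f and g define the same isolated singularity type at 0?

No.

The Hessian of f at 0 has rank 0. Corank 2; j^3 = s^2*t has shape L^2 M (L != M), so D-series; mu = 8 gives D_8. The Hessian of g at 0 has rank 0. Corank 2; j^3 = (s - 2*t)^3 is a perfect cube, so E-series; the 5-jet and mu = 8 give E_8. f is D_8 but g is E_8, hence not right-equivalent.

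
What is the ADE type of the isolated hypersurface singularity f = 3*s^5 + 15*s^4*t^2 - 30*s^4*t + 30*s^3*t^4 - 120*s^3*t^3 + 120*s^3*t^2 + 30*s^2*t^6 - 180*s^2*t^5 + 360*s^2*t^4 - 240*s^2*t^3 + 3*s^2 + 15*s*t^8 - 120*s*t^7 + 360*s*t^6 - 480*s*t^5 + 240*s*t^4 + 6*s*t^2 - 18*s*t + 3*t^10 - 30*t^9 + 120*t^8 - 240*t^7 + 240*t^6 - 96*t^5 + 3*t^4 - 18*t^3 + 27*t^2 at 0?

A_{4}

The Hessian of f at 0 is [[6, -18], [-18, 54]] with rank 1, so corank 1. A Groebner basis of the Jacobian ideal J(f) in C{s,t} is {s^2 - 6*s*t - 9*s + 27*t, s + t^2 - 3*t}; counting standard monomials gives mu = 4. Corank 1: A-series; mu = 4 gives A_4.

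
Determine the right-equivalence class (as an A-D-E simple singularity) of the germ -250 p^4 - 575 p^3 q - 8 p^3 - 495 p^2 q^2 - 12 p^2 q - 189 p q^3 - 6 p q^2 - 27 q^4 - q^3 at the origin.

The Hessian of f at 0 is [[0, 0], [0, 0]] with rank 0, so corank 2. A Groebner basis of the Jacobian ideal J(f) in C{p,q} is {768*p^2/25 + 768*p*q/25 + q^4 + 8*q^3/25 + 192*q^2/25, p^3 + 132*p^2/25 + 132*p*q/25 + 9*q^3/50 + 33*q^2/25, p^2*q - 168*p^2/25 - 168*p*q/25 - 8*q^3/25 - 42*q^2/25, 32*p^2/5 + p*q^2 + 32*p*q/5 + 17*q^3/30 + 8*q^2/5}; counting standard monomials gives mu = 7. Corank 2; j^3 = -(2*p + q)^3 is a perfect cube, so E-series; the 4-jet and mu = 7 give E_7.

E_{7}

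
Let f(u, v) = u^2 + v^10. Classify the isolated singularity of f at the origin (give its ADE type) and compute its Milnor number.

Type A9, Milnor number mu = 9.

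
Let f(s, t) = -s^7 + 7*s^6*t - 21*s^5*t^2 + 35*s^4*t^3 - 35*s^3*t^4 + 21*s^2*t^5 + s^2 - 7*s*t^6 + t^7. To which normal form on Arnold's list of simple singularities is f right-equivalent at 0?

A_{6}

The Hessian of f at 0 has rank 1. Corank 1: A-series; mu = 6 gives A_6.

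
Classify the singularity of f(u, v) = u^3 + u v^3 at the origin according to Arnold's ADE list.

E_7

The Hessian of f at 0 has rank 0. Corank 2; j^3 = u^3 is a perfect cube, so E-series; the 4-jet and mu = 7 give E_7.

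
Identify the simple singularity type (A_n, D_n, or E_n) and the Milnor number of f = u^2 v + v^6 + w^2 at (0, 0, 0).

The Hessian of f at 0 has rank 1. Corank 2; j^3 = u^2*v has shape L^2 M (L != M), so D-series; mu = 7 gives D_7.

Type D7, Milnor number mu = 7.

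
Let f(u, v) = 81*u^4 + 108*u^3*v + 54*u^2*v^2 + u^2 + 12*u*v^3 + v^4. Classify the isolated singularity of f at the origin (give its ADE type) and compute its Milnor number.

Type A3, Milnor number mu = 3.

The Hessian of f at 0 is [[2, 0], [0, 0]] with rank 1, so corank 1. A Groebner basis of the Jacobian ideal J(f) in C{u,v} is {v^3, u}; counting standard monomials gives mu = 3. Corank 1: A-series; mu = 3 gives A_3.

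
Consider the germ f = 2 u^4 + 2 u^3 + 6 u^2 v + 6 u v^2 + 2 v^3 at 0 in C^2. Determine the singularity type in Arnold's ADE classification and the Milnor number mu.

The Hessian of f at 0 has rank 0. Corank 2; j^3 = 2*(u + v)^3 is a perfect cube, so E-series; the 4-jet and mu = 6 give E_6.

Type E_{6}, Milnor number mu = 6.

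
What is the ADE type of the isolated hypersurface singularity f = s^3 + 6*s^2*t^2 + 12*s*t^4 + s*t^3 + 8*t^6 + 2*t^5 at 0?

E_{7}

The Hessian of f at 0 is [[0, 0], [0, 0]] with rank 0, so corank 2. A Groebner basis of the Jacobian ideal J(f) in C{s,t} is {-s^2/4 + t^4 - t^3/12, s^3, s^2*t + s^2/12 + t^3/36, s^2/2 + s*t^2 + t^3/6}; counting standard monomials gives mu = 7. Corank 2; j^3 = s^3 is a perfect cube, so E-series; the 4-jet and mu = 7 give E_7.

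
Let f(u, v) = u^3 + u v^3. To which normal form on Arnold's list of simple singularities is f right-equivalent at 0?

E_{7}

The Hessian of f at 0 has rank 0. Corank 2; j^3 = u^3 is a perfect cube, so E-series; the 4-jet and mu = 7 give E_7.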